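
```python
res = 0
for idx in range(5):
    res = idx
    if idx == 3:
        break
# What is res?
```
Trace:
  res=0
  res=0, idx=0
  res=1, idx=1
  res=2, idx=2
  res=3, idx=3

Final answer: 3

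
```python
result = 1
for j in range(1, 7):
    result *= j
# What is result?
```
Trace:
  result=1
  result=1, j=1
  result=2, j=2
  result=6, j=3
  result=24, j=4
  result=120, j=5
  result=720, j=6

Final answer: 720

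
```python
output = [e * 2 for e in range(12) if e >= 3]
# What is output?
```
Trace:
  e=0
  e=1
  e=2
  e=3
  e=4
  e=5
  e=6
  e=7
  e=8
  e=9
  e=10
  e=11
  output=[6, 8, 10, 12, 14, 16, 18, 20, 22]

Final answer: [6, 8, 10, 12, 14, 16, 18, 20, 22]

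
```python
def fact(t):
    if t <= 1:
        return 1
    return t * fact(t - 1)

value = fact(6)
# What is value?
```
Call trace:
fact(t=6)
  fact(t=5)
    fact(t=4)
      fact(t=3)
        fact(t=2)
          fact(t=1)
          -> return 1
        -> return 2
      -> return 6
    -> return 24
  -> return 120
-> return 720

Final answer: 720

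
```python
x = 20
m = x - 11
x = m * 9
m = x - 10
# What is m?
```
Trace:
  x=20
  x=20, m=9
  x=81, m=9
  x=81, m=71

Final answer: 71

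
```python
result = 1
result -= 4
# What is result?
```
Trace:
  result=1
  result=-3

Final answer: -3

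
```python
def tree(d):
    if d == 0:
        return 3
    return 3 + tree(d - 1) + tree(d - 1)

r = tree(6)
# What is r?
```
Call trace (a repeated sub-call is expanded the first time; later identical calls just restate its return value):
tree(d=6)
  tree(d=5)
    tree(d=4)
      tree(d=3)
        tree(d=2)
          tree(d=1)
            tree(d=0)
            -> return 3
            tree(d=0)
            -> return 3
          -> return 9
          tree(d=1) -> return 9  (same call as traced above)
        -> return 21
        tree(d=2) -> return 21  (same call as traced above)
      -> return 45
      tree(d=3) -> return 45  (same call as traced above)
    -> return 93
    tree(d=4) -> return 93  (same call as traced above)
  -> return 189
  tree(d=5) -> return 189  (same call as traced above)
-> return 381

Final answer: 381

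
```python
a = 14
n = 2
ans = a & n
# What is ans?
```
Trace:
  a=14
  a=14, n=2
  a=14, n=2, ans=2

Final answer: 2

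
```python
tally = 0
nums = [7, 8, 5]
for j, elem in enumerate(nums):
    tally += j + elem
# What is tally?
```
Trace:
  tally=0
  tally=7, j=0, elem=7
  tally=16, j=1, elem=8
  tally=23, j=2, elem=5

Final answer: 23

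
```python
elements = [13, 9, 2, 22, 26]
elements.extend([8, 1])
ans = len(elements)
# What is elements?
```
Trace:
  elements=[13, 9, 2, 22, 26]
  elements=[13, 9, 2, 22, 26, 8, 1]
  elements=[13, 9, 2, 22, 26, 8, 1], ans=7

Final answer: [13, 9, 2, 22, 26, 8, 1]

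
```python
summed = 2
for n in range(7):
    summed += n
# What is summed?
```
Trace:
  summed=2
  summed=2, n=0
  summed=3, n=1
  summed=5, n=2
  summed=8, n=3
  summed=12, n=4
  summed=17, n=5
  summed=23, n=6

Final answer: 23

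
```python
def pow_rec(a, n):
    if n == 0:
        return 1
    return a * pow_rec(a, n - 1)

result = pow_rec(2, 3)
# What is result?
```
Call trace:
pow_rec(a=2, n=3)
  pow_rec(a=2, n=2)
    pow_rec(a=2, n=1)
      pow_rec(a=2, n=0)
      -> return 1
    -> return 2
  -> return 4
-> return 8

Final answer: 8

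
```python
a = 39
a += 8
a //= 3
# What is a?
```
Trace:
  a=39
  a=47
  a=15

Final answer: 15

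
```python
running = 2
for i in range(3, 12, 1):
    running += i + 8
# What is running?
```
Trace:
  running=2
  running=13, i=3
  running=25, i=4
  running=38, i=5
  running=52, i=6
  running=67, i=7
  running=83, i=8
  running=100, i=9
  running=118, i=10
  running=137, i=11

Final answer: 137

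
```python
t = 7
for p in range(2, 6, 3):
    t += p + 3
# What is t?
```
Trace:
  t=7
  t=12, p=2
  t=20, p=5

Final answer: 20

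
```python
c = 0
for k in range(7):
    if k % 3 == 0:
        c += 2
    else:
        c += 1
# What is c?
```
Trace:
  c=0
  c=2, k=0
  c=3, k=1
  c=4, k=2
  c=6, k=3
  c=7, k=4
  c=8, k=5
  c=10, k=6

Final answer: 10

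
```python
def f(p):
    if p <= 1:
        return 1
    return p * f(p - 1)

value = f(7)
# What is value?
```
Call trace:
f(p=7)
  f(p=6)
    f(p=5)
      f(p=4)
        f(p=3)
          f(p=2)
            f(p=1)
            -> return 1
          -> return 2
        -> return 6
      -> return 24
    -> return 120
  -> return 720
-> return 5040

Final answer: 5040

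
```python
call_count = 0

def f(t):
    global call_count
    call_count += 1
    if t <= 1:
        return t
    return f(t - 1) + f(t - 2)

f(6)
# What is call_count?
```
Call trace (a repeated sub-call is expanded the first time; later identical calls just restate its return value):
f(t=6)
  f(t=5)
    f(t=4)
      f(t=3)
        f(t=2)
          f(t=1)
          -> return 1
          f(t=0)
          -> return 0
        -> return 1
        f(t=1)
        -> return 1
      -> return 2
      f(t=2) -> return 1  (same call as traced above)
    -> return 3
    f(t=3) -> return 2  (same call as traced above)
  -> return 5
  f(t=4) -> return 3  (same call as traced above)
-> return 8

call_count is incremented once per call, so count the calls in each subtree. Let C(t) = number of calls made by f(t).
C(0) = C(1) = 1 (base case, no recursion); C(t) = 1 + C(t - 1) + C(t - 2) otherwise.
C(2) = 1 + C(1) + C(0) = 1 + 1 + 1 = 3
C(3) = 1 + C(2) + C(1) = 1 + 3 + 1 = 5
C(4) = 1 + C(3) + C(2) = 1 + 5 + 3 = 9
C(5) = 1 + C(4) + C(3) = 1 + 9 + 5 = 15
C(6) = 1 + C(5) + C(4) = 1 + 15 + 9 = 25
call_count = C(6) = 25

Final answer: 25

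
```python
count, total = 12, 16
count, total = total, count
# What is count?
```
Trace:
  count=12, total=16
  count=16, total=12

Final answer: 16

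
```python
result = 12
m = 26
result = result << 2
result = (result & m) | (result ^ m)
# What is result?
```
Trace:
  result=12
  result=12, m=26
  result=48, m=26
  result=58, m=26

Final answer: 58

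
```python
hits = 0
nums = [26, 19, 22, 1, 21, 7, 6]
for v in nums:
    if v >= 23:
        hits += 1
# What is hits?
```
Trace:
  hits=0
  hits=1, v=26
  hits=1, v=19
  hits=1, v=22
  hits=1, v=1
  hits=1, v=21
  hits=1, v=7
  hits=1, v=6

Final answer: 1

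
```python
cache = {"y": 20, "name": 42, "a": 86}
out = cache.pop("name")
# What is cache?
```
Trace:
  cache={'y': 20, 'name': 42, 'a': 86}
  cache={'y': 20, 'a': 86}, out=42

Final answer: {'y': 20, 'a': 86}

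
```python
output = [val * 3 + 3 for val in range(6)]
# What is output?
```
Trace:
  val=0
  val=1
  val=2
  val=3
  val=4
  val=5
  output=[3, 6, 9, 12, 15, 18]

Final answer: [3, 6, 9, 12, 15, 18]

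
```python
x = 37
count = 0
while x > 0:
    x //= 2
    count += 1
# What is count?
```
Trace:
  x=37
  x=37, count=0
  x=18, count=1
  x=9, count=2
  x=4, count=3
  x=2, count=4
  x=1, count=5
  x=0, count=6

Final answer: 6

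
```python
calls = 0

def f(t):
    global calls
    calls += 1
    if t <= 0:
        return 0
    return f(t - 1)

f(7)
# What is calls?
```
Call trace:
f(t=7)
  f(t=6)
    f(t=5)
      f(t=4)
        f(t=3)
          f(t=2)
            f(t=1)
              f(t=0)
              -> return 0
            -> return 0
          -> return 0
        -> return 0
      -> return 0
    -> return 0
  -> return 0
-> return 0

calls is incremented once per call. f is entered once for each t = 7, 6, 5, 4, 3, 2, 1, 0 (the t <= 0 call returns without recursing), i.e. 7 + 1 calls.
calls = 8

Final answer: 8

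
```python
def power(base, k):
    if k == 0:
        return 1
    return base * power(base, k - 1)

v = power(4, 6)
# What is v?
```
Call trace:
power(base=4, k=6)
  power(base=4, k=5)
    power(base=4, k=4)
      power(base=4, k=3)
        power(base=4, k=2)
          power(base=4, k=1)
            power(base=4, k=0)
            -> return 1
          -> return 4
        -> return 16
      -> return 64
    -> return 256
  -> return 1024
-> return 4096

Final answer: 4096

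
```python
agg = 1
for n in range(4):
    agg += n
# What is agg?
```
Trace:
  agg=1
  agg=1, n=0
  agg=2, n=1
  agg=4, n=2
  agg=7, n=3

Final answer: 7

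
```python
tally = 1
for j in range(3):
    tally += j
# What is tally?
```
Trace:
  tally=1
  tally=1, j=0
  tally=2, j=1
  tally=4, j=2

Final answer: 4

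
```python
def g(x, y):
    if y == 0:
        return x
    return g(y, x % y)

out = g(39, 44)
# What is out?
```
Call trace:
g(x=39, y=44)
  g(x=44, y=39)
    g(x=39, y=5)
      g(x=5, y=4)
        g(x=4, y=1)
          g(x=1, y=0)
          -> return 1
        -> return 1
      -> return 1
    -> return 1
  -> return 1
-> return 1

Final answer: 1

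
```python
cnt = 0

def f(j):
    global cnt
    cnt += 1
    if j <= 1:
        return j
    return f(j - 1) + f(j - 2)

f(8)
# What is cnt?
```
Call trace (a repeated sub-call is expanded the first time; later identical calls just restate its return value):
f(j=8)
  f(j=7)
    f(j=6)
      f(j=5)
        f(j=4)
          f(j=3)
            f(j=2)
              f(j=1)
              -> return 1
              f(j=0)
              -> return 0
            -> return 1
            f(j=1)
            -> return 1
          -> return 2
          f(j=2) -> return 1  (same call as traced above)
        -> return 3
        f(j=3) -> return 2  (same call as traced above)
      -> return 5
      f(j=4) -> return 3  (same call as traced above)
    -> return 8
    f(j=5) -> return 5  (same call as traced above)
  -> return 13
  f(j=6) -> return 8  (same call as traced above)
-> return 21

cnt is incremented once per call, so count the calls in each subtree. Let C(j) = number of calls made by f(j).
C(0) = C(1) = 1 (base case, no recursion); C(j) = 1 + C(j - 1) + C(j - 2) otherwise.
C(2) = 1 + C(1) + C(0) = 1 + 1 + 1 = 3
C(3) = 1 + C(2) + C(1) = 1 + 3 + 1 = 5
C(4) = 1 + C(3) + C(2) = 1 + 5 + 3 = 9
C(5) = 1 + C(4) + C(3) = 1 + 9 + 5 = 15
C(6) = 1 + C(5) + C(4) = 1 + 15 + 9 = 25
C(7) = 1 + C(6) + C(5) = 1 + 25 + 15 = 41
C(8) = 1 + C(7) + C(6) = 1 + 41 + 25 = 67
cnt = C(8) = 67

Final answer: 67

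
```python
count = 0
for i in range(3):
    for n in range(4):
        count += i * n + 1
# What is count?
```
Trace:
  count=0
  count=1, i=0, n=0
  count=2, i=0, n=1
  count=3, i=0, n=2
  count=4, i=0, n=3
  count=5, i=1, n=0
  count=7, i=1, n=1
  count=10, i=1, n=2
  count=14, i=1, n=3
  count=15, i=2, n=0
  count=18, i=2, n=1
  count=23, i=2, n=2
  count=30, i=2, n=3

Final answer: 30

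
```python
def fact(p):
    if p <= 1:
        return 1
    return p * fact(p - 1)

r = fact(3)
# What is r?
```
Call trace:
fact(p=3)
  fact(p=2)
    fact(p=1)
    -> return 1
  -> return 2
-> return 6

Final answer: 6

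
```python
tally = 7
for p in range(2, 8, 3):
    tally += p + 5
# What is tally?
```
Trace:
  tally=7
  tally=14, p=2
  tally=24, p=5

Final answer: 24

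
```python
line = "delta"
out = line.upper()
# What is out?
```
Trace:
  line='delta'
  line='delta', out='DELTA'

Final answer: 'DELTA'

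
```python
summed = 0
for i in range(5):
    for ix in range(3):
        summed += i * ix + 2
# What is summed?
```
Trace:
  summed=0
  summed=2, i=0, ix=0
  summed=4, i=0, ix=1
  summed=6, i=0, ix=2
  summed=8, i=1, ix=0
  summed=11, i=1, ix=1
  summed=15, i=1, ix=2
  summed=17, i=2, ix=0
  summed=21, i=2, ix=1
  summed=27, i=2, ix=2
  summed=29, i=3, ix=0
  summed=34, i=3, ix=1
  summed=42, i=3, ix=2
  summed=44, i=4, ix=0
  summed=50, i=4, ix=1
  summed=60, i=4, ix=2

Final answer: 60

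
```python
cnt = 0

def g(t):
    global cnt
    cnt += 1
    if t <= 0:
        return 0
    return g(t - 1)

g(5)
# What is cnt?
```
Call trace:
g(t=5)
  g(t=4)
    g(t=3)
      g(t=2)
        g(t=1)
          g(t=0)
          -> return 0
        -> return 0
      -> return 0
    -> return 0
  -> return 0
-> return 0

cnt is incremented once per call. g is entered once for each t = 5, 4, 3, 2, 1, 0 (the t <= 0 call returns without recursing), i.e. 5 + 1 calls.
cnt = 6

Final answer: 6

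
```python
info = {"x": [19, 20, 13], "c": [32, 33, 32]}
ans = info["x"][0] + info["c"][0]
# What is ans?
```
Trace:
  info={'x': [19, 20, 13], 'c': [32, 33, 32]}
  info={'x': [19, 20, 13], 'c': [32, 33, 32]}, ans=51

Final answer: 51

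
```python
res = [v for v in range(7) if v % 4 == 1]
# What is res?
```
Trace:
  v=0
  v=1
  v=2
  v=3
  v=4
  v=5
  v=6
  res=[1, 5]

Final answer: [1, 5]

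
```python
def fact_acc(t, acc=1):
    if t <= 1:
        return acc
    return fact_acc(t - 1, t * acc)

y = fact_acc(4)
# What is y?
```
Call trace:
fact_acc(t=4, acc=1)
  fact_acc(t=3, acc=4)
    fact_acc(t=2, acc=12)
      fact_acc(t=1, acc=24)
      -> return 24
    -> return 24
  -> return 24
-> return 24

Final answer: 24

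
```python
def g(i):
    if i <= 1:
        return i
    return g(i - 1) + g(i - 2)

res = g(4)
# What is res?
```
Call trace (a repeated sub-call is expanded the first time; later identical calls just restate its return value):
g(i=4)
  g(i=3)
    g(i=2)
      g(i=1)
      -> return 1
      g(i=0)
      -> return 0
    -> return 1
    g(i=1)
    -> return 1
  -> return 2
  g(i=2) -> return 1  (same call as traced above)
-> return 3

Final answer: 3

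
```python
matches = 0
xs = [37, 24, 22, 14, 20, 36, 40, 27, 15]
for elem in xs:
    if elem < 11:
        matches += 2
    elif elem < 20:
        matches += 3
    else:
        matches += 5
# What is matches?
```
Trace:
  matches=0
  matches=5, elem=37
  matches=10, elem=24
  matches=15, elem=22
  matches=18, elem=14
  matches=23, elem=20
  matches=28, elem=36
  matches=33, elem=40
  matches=38, elem=27
  matches=41, elem=15

Final answer: 41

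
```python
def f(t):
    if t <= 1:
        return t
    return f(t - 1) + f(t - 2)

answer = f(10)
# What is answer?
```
Call trace (a repeated sub-call is expanded the first time; later identical calls just restate its return value):
f(t=10)
  f(t=9)
    f(t=8)
      f(t=7)
        f(t=6)
          f(t=5)
            f(t=4)
              f(t=3)
                f(t=2)
                  f(t=1)
                  -> return 1
                  f(t=0)
                  -> return 0
                -> return 1
                f(t=1)
                -> return 1
              -> return 2
              f(t=2) -> return 1  (same call as traced above)
            -> return 3
            f(t=3) -> return 2  (same call as traced above)
          -> return 5
          f(t=4) -> return 3  (same call as traced above)
        -> return 8
        f(t=5) -> return 5  (same call as traced above)
      -> return 13
      f(t=6) -> return 8  (same call as traced above)
    -> return 21
    f(t=7) -> return 13  (same call as traced above)
  -> return 34
  f(t=8) -> return 21  (same call as traced above)
-> return 55

Final answer: 55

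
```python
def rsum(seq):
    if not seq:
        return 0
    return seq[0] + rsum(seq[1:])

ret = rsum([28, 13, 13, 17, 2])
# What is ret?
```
Call trace:
rsum(seq=[28, 13, 13, 17, 2])
  rsum(seq=[13, 13, 17, 2])
    rsum(seq=[13, 17, 2])
      rsum(seq=[17, 2])
        rsum(seq=[2])
          rsum(seq=[])
          -> return 0
        -> return 2
      -> return 19
    -> return 32
  -> return 45
-> return 73

Final answer: 73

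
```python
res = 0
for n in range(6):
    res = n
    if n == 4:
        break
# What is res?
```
Trace:
  res=0
  res=0, n=0
  res=1, n=1
  res=2, n=2
  res=3, n=3
  res=4, n=4

Final answer: 4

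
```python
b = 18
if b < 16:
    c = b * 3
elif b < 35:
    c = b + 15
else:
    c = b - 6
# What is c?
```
Trace:
  b=18
  b=18, c=33

Final answer: 33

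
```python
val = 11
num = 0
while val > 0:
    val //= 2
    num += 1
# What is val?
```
Trace:
  val=11
  val=11, num=0
  val=5, num=1
  val=2, num=2
  val=1, num=3
  val=0, num=4

Final answer: 0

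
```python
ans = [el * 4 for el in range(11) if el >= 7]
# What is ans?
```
Trace:
  el=0
  el=1
  el=2
  el=3
  el=4
  el=5
  el=6
  el=7
  el=8
  el=9
  el=10
  ans=[28, 32, 36, 40]

Final answer: [28, 32, 36, 40]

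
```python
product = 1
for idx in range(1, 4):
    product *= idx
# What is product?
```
Trace:
  product=1
  product=1, idx=1
  product=2, idx=2
  product=6, idx=3

Final answer: 6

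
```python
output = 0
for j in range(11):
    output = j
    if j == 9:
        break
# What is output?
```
Trace:
  output=0
  output=0, j=0
  output=1, j=1
  output=2, j=2
  output=3, j=3
  output=4, j=4
  output=5, j=5
  output=6, j=6
  output=7, j=7
  output=8, j=8
  output=9, j=9

Final answer: 9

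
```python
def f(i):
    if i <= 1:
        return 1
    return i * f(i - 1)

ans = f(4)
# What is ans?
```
Call trace:
f(i=4)
  f(i=3)
    f(i=2)
      f(i=1)
      -> return 1
    -> return 2
  -> return 6
-> return 24

Final answer: 24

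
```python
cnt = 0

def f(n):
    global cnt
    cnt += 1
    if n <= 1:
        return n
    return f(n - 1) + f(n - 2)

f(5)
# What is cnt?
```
Call trace (a repeated sub-call is expanded the first time; later identical calls just restate its return value):
f(n=5)
  f(n=4)
    f(n=3)
      f(n=2)
        f(n=1)
        -> return 1
        f(n=0)
        -> return 0
      -> return 1
      f(n=1)
      -> return 1
    -> return 2
    f(n=2) -> return 1  (same call as traced above)
  -> return 3
  f(n=3) -> return 2  (same call as traced above)
-> return 5

cnt is incremented once per call, so count the calls in each subtree. Let C(n) = number of calls made by f(n).
C(0) = C(1) = 1 (base case, no recursion); C(n) = 1 + C(n - 1) + C(n - 2) otherwise.
C(2) = 1 + C(1) + C(0) = 1 + 1 + 1 = 3
C(3) = 1 + C(2) + C(1) = 1 + 3 + 1 = 5
C(4) = 1 + C(3) + C(2) = 1 + 5 + 3 = 9
C(5) = 1 + C(4) + C(3) = 1 + 9 + 5 = 15
cnt = C(5) = 15

Final answer: 15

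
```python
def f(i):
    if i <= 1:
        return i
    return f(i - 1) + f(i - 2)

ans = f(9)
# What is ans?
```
Call trace (a repeated sub-call is expanded the first time; later identical calls just restate its return value):
f(i=9)
  f(i=8)
    f(i=7)
      f(i=6)
        f(i=5)
          f(i=4)
            f(i=3)
              f(i=2)
                f(i=1)
                -> return 1
                f(i=0)
                -> return 0
              -> return 1
              f(i=1)
              -> return 1
            -> return 2
            f(i=2) -> return 1  (same call as traced above)
          -> return 3
          f(i=3) -> return 2  (same call as traced above)
        -> return 5
        f(i=4) -> return 3  (same call as traced above)
      -> return 8
      f(i=5) -> return 5  (same call as traced above)
    -> return 13
    f(i=6) -> return 8  (same call as traced above)
  -> return 21
  f(i=7) -> return 13  (same call as traced above)
-> return 34

Final answer: 34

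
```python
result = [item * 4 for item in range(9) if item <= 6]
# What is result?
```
Trace:
  item=0
  item=1
  item=2
  item=3
  item=4
  item=5
  item=6
  item=7
  item=8
  result=[0, 4, 8, 12, 16, 20, 24]

Final answer: [0, 4, 8, 12, 16, 20, 24]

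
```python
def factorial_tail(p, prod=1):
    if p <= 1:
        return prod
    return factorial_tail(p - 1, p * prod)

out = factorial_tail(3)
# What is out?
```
Call trace:
factorial_tail(p=3, prod=1)
  factorial_tail(p=2, prod=3)
    factorial_tail(p=1, prod=6)
    -> return 6
  -> return 6
-> return 6

Final answer: 6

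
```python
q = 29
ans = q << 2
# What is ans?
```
Trace:
  q=29
  q=29, ans=116

Final answer: 116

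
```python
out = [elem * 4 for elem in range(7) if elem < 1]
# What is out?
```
Trace:
  elem=0
  elem=1
  elem=2
  elem=3
  elem=4
  elem=5
  elem=6
  out=[0]

Final answer: [0]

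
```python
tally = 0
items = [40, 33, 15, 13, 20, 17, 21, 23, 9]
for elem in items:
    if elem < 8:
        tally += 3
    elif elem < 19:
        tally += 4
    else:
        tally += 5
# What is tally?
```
Trace:
  tally=0
  tally=5, elem=40
  tally=10, elem=33
  tally=14, elem=15
  tally=18, elem=13
  tally=23, elem=20
  tally=27, elem=17
  tally=32, elem=21
  tally=37, elem=23
  tally=41, elem=9

Final answer: 41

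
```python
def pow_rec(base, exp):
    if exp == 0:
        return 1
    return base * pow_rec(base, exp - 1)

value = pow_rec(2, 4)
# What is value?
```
Call trace:
pow_rec(base=2, exp=4)
  pow_rec(base=2, exp=3)
    pow_rec(base=2, exp=2)
      pow_rec(base=2, exp=1)
        pow_rec(base=2, exp=0)
        -> return 1
      -> return 2
    -> return 4
  -> return 8
-> return 16

Final answer: 16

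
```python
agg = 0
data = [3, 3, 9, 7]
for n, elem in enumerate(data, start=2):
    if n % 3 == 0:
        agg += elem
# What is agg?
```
Trace:
  agg=0
  agg=0, n=2, elem=3
  agg=3, n=3, elem=3
  agg=3, n=4, elem=9
  agg=3, n=5, elem=7

Final answer: 3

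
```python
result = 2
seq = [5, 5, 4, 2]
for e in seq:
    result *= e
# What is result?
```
Trace:
  result=2
  result=10, e=5
  result=50, e=5
  result=200, e=4
  result=400, e=2

Final answer: 400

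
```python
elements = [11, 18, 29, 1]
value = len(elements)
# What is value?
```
Trace:
  elements=[11, 18, 29, 1]
  elements=[11, 18, 29, 1], value=4

Final answer: 4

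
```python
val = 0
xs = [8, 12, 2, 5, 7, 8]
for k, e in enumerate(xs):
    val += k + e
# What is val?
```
Trace:
  val=0
  val=8, k=0, e=8
  val=21, k=1, e=12
  val=25, k=2, e=2
  val=33, k=3, e=5
  val=44, k=4, e=7
  val=57, k=5, e=8

Final answer: 57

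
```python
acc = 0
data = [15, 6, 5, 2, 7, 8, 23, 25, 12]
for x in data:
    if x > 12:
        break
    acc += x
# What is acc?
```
Trace:
  acc=0
  acc=0, x=15

Final answer: 0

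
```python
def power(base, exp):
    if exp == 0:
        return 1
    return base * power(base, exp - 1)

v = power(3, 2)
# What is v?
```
Call trace:
power(base=3, exp=2)
  power(base=3, exp=1)
    power(base=3, exp=0)
    -> return 1
  -> return 3
-> return 9

Final answer: 9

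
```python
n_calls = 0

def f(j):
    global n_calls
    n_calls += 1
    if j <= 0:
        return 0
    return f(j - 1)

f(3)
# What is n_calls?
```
Call trace:
f(j=3)
  f(j=2)
    f(j=1)
      f(j=0)
      -> return 0
    -> return 0
  -> return 0
-> return 0

n_calls is incremented once per call. f is entered once for each j = 3, 2, 1, 0 (the j <= 0 call returns without recursing), i.e. 3 + 1 calls.
n_calls = 4

Final answer: 4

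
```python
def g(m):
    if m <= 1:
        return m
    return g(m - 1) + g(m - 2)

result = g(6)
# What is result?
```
Call trace (a repeated sub-call is expanded the first time; later identical calls just restate its return value):
g(m=6)
  g(m=5)
    g(m=4)
      g(m=3)
        g(m=2)
          g(m=1)
          -> return 1
          g(m=0)
          -> return 0
        -> return 1
        g(m=1)
        -> return 1
      -> return 2
      g(m=2) -> return 1  (same call as traced above)
    -> return 3
    g(m=3) -> return 2  (same call as traced above)
  -> return 5
  g(m=4) -> return 3  (same call as traced above)
-> return 8

Final answer: 8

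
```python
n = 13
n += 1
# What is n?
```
Trace:
  n=13
  n=14

Final answer: 14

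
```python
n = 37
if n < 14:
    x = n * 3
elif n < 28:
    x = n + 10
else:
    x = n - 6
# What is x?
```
Trace:
  n=37
  n=37, x=31

Final answer: 31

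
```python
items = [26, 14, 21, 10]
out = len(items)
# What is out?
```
Trace:
  items=[26, 14, 21, 10]
  items=[26, 14, 21, 10], out=4

Final answer: 4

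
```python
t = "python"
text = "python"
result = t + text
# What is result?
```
Trace:
  t='python'
  t='python', text='python'
  t='python', text='python', result='pythonpython'

Final answer: 'pythonpython'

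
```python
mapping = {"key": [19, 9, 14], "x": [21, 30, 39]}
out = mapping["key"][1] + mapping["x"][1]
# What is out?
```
Trace:
  mapping={'key': [19, 9, 14], 'x': [21, 30, 39]}
  mapping={'key': [19, 9, 14], 'x': [21, 30, 39]}, out=39

Final answer: 39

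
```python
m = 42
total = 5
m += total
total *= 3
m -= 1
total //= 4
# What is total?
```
Trace:
  m=42
  m=42, total=5
  m=47, total=5
  m=47, total=15
  m=46, total=15
  m=46, total=3

Final answer: 3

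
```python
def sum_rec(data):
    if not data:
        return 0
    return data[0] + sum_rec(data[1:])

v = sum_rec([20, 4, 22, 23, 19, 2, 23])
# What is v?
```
Call trace:
sum_rec(data=[20, 4, 22, 23, 19, 2, 23])
  sum_rec(data=[4, 22, 23, 19, 2, 23])
    sum_rec(data=[22, 23, 19, 2, 23])
      sum_rec(data=[23, 19, 2, 23])
        sum_rec(data=[19, 2, 23])
          sum_rec(data=[2, 23])
            sum_rec(data=[23])
              sum_rec(data=[])
              -> return 0
            -> return 23
          -> return 25
        -> return 44
      -> return 67
    -> return 89
  -> return 93
-> return 113

Final answer: 113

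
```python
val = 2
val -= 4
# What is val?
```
Trace:
  val=2
  val=-2

Final answer: -2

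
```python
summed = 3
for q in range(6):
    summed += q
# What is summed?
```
Trace:
  summed=3
  summed=3, q=0
  summed=4, q=1
  summed=6, q=2
  summed=9, q=3
  summed=13, q=4
  summed=18, q=5

Final answer: 18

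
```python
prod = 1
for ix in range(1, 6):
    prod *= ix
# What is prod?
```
Trace:
  prod=1
  prod=1, ix=1
  prod=2, ix=2
  prod=6, ix=3
  prod=24, ix=4
  prod=120, ix=5

Final answer: 120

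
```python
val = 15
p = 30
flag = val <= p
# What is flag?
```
Trace:
  val=15
  val=15, p=30
  val=15, p=30, flag=True

Final answer: True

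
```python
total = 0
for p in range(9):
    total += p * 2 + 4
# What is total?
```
Trace:
  total=0
  total=4, p=0
  total=10, p=1
  total=18, p=2
  total=28, p=3
  total=40, p=4
  total=54, p=5
  total=70, p=6
  total=88, p=7
  total=108, p=8

Final answer: 108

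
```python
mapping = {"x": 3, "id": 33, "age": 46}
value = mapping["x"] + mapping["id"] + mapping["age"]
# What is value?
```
Trace:
  mapping={'x': 3, 'id': 33, 'age': 46}
  mapping={'x': 3, 'id': 33, 'age': 46}, value=82

Final answer: 82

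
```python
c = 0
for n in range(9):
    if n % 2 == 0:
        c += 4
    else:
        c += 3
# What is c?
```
Trace:
  c=0
  c=4, n=0
  c=7, n=1
  c=11, n=2
  c=14, n=3
  c=18, n=4
  c=21, n=5
  c=25, n=6
  c=28, n=7
  c=32, n=8

Final answer: 32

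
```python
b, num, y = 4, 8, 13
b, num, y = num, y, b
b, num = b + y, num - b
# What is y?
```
Trace:
  b=4, num=8, y=13
  b=8, num=13, y=4
  b=12, num=5, y=4

Final answer: 4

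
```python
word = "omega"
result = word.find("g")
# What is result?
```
Trace:
  word='omega'
  word='omega', result=3

Final answer: 3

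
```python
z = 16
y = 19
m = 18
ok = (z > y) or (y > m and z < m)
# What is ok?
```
Trace:
  z=16
  z=16, y=19
  z=16, y=19, m=18
  z=16, y=19, m=18, ok=True

Final answer: True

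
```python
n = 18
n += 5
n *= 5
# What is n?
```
Trace:
  n=18
  n=23
  n=115

Final answer: 115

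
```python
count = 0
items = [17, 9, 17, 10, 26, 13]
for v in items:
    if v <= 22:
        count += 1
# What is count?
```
Trace:
  count=0
  count=1, v=17
  count=2, v=9
  count=3, v=17
  count=4, v=10
  count=4, v=26
  count=5, v=13

Final answer: 5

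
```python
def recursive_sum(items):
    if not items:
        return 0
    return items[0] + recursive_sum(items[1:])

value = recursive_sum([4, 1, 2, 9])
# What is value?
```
Call trace:
recursive_sum(items=[4, 1, 2, 9])
  recursive_sum(items=[1, 2, 9])
    recursive_sum(items=[2, 9])
      recursive_sum(items=[9])
        recursive_sum(items=[])
        -> return 0
      -> return 9
    -> return 11
  -> return 12
-> return 16

Final answer: 16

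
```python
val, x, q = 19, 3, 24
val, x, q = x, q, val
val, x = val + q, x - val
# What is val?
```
Trace:
  val=19, x=3, q=24
  val=3, x=24, q=19
  val=22, x=21, q=19

Final answer: 22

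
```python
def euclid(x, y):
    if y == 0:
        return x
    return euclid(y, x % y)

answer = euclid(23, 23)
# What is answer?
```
Call trace:
euclid(x=23, y=23)
  euclid(x=23, y=0)
  -> return 23
-> return 23

Final answer: 23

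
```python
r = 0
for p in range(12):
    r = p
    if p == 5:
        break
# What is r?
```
Trace:
  r=0
  r=0, p=0
  r=1, p=1
  r=2, p=2
  r=3, p=3
  r=4, p=4
  r=5, p=5

Final answer: 5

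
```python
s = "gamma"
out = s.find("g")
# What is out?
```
Trace:
  s='gamma'
  s='gamma', out=0

Final answer: 0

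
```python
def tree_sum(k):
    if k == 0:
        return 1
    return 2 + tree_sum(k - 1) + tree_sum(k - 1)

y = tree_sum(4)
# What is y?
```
Call trace (a repeated sub-call is expanded the first time; later identical calls just restate its return value):
tree_sum(k=4)
  tree_sum(k=3)
    tree_sum(k=2)
      tree_sum(k=1)
        tree_sum(k=0)
        -> return 1
        tree_sum(k=0)
        -> return 1
      -> return 4
      tree_sum(k=1) -> return 4  (same call as traced above)
    -> return 10
    tree_sum(k=2) -> return 10  (same call as traced above)
  -> return 22
  tree_sum(k=3) -> return 22  (same call as traced above)
-> return 46

Final answer: 46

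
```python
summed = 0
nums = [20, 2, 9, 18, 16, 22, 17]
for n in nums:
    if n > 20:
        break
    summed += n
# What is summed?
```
Trace:
  summed=0
  summed=20, n=20
  summed=22, n=2
  summed=31, n=9
  summed=49, n=18
  summed=65, n=16
  summed=65, n=22

Final answer: 65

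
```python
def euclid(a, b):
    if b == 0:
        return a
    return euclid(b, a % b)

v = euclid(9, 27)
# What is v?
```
Call trace:
euclid(a=9, b=27)
  euclid(a=27, b=9)
    euclid(a=9, b=0)
    -> return 9
  -> return 9
-> return 9

Final answer: 9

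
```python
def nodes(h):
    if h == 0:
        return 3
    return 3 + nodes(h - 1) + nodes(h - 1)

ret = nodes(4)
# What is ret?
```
Call trace (a repeated sub-call is expanded the first time; later identical calls just restate its return value):
nodes(h=4)
  nodes(h=3)
    nodes(h=2)
      nodes(h=1)
        nodes(h=0)
        -> return 3
        nodes(h=0)
        -> return 3
      -> return 9
      nodes(h=1) -> return 9  (same call as traced above)
    -> return 21
    nodes(h=2) -> return 21  (same call as traced above)
  -> return 45
  nodes(h=3) -> return 45  (same call as traced above)
-> return 93

Final answer: 93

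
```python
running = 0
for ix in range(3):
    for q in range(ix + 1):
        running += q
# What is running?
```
Trace:
  running=0
  running=0, ix=0, q=0
  running=0, ix=1, q=0
  running=1, ix=1, q=1
  running=1, ix=2, q=0
  running=2, ix=2, q=1
  running=4, ix=2, q=2

Final answer: 4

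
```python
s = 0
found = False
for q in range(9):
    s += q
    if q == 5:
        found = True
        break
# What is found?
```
Trace:
  s=0
  s=0, found=False
  s=0, found=False, q=0
  s=1, found=False, q=1
  s=3, found=False, q=2
  s=6, found=False, q=3
  s=10, found=False, q=4
  s=15, found=True, q=5

Final answer: True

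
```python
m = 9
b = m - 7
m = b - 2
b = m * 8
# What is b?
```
Trace:
  m=9
  m=9, b=2
  m=0, b=2
  m=0, b=0

Final answer: 0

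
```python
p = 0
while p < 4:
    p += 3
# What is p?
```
Trace:
  p=0
  p=3
  p=6

Final answer: 6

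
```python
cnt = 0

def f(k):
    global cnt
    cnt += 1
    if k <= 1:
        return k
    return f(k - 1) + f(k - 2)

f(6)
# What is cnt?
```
Call trace (a repeated sub-call is expanded the first time; later identical calls just restate its return value):
f(k=6)
  f(k=5)
    f(k=4)
      f(k=3)
        f(k=2)
          f(k=1)
          -> return 1
          f(k=0)
          -> return 0
        -> return 1
        f(k=1)
        -> return 1
      -> return 2
      f(k=2) -> return 1  (same call as traced above)
    -> return 3
    f(k=3) -> return 2  (same call as traced above)
  -> return 5
  f(k=4) -> return 3  (same call as traced above)
-> return 8

cnt is incremented once per call, so count the calls in each subtree. Let C(k) = number of calls made by f(k).
C(0) = C(1) = 1 (base case, no recursion); C(k) = 1 + C(k - 1) + C(k - 2) otherwise.
C(2) = 1 + C(1) + C(0) = 1 + 1 + 1 = 3
C(3) = 1 + C(2) + C(1) = 1 + 3 + 1 = 5
C(4) = 1 + C(3) + C(2) = 1 + 5 + 3 = 9
C(5) = 1 + C(4) + C(3) = 1 + 9 + 5 = 15
C(6) = 1 + C(5) + C(4) = 1 + 15 + 9 = 25
cnt = C(6) = 25

Final answer: 25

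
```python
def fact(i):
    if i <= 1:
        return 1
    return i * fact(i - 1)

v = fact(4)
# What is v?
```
Call trace:
fact(i=4)
  fact(i=3)
    fact(i=2)
      fact(i=1)
      -> return 1
    -> return 2
  -> return 6
-> return 24

Final answer: 24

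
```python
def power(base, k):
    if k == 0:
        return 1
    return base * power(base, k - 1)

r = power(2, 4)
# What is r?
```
Call trace:
power(base=2, k=4)
  power(base=2, k=3)
    power(base=2, k=2)
      power(base=2, k=1)
        power(base=2, k=0)
        -> return 1
      -> return 2
    -> return 4
  -> return 8
-> return 16

Final answer: 16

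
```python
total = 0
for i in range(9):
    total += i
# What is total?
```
Trace:
  total=0
  total=0, i=0
  total=1, i=1
  total=3, i=2
  total=6, i=3
  total=10, i=4
  total=15, i=5
  total=21, i=6
  total=28, i=7
  total=36, i=8

Final answer: 36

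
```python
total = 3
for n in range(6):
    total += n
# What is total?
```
Trace:
  total=3
  total=3, n=0
  total=4, n=1
  total=6, n=2
  total=9, n=3
  total=13, n=4
  total=18, n=5

Final answer: 18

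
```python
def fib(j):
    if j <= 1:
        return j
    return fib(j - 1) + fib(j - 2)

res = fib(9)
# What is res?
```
Call trace (a repeated sub-call is expanded the first time; later identical calls just restate its return value):
fib(j=9)
  fib(j=8)
    fib(j=7)
      fib(j=6)
        fib(j=5)
          fib(j=4)
            fib(j=3)
              fib(j=2)
                fib(j=1)
                -> return 1
                fib(j=0)
                -> return 0
              -> return 1
              fib(j=1)
              -> return 1
            -> return 2
            fib(j=2) -> return 1  (same call as traced above)
          -> return 3
          fib(j=3) -> return 2  (same call as traced above)
        -> return 5
        fib(j=4) -> return 3  (same call as traced above)
      -> return 8
      fib(j=5) -> return 5  (same call as traced above)
    -> return 13
    fib(j=6) -> return 8  (same call as traced above)
  -> return 21
  fib(j=7) -> return 13  (same call as traced above)
-> return 34

Final answer: 34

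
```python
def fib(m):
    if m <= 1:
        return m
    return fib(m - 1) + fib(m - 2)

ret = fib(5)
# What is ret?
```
Call trace (a repeated sub-call is expanded the first time; later identical calls just restate its return value):
fib(m=5)
  fib(m=4)
    fib(m=3)
      fib(m=2)
        fib(m=1)
        -> return 1
        fib(m=0)
        -> return 0
      -> return 1
      fib(m=1)
      -> return 1
    -> return 2
    fib(m=2) -> return 1  (same call as traced above)
  -> return 3
  fib(m=3) -> return 2  (same call as traced above)
-> return 5

Final answer: 5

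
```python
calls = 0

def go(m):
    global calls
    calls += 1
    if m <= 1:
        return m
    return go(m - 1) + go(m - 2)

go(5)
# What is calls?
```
Call trace (a repeated sub-call is expanded the first time; later identical calls just restate its return value):
go(m=5)
  go(m=4)
    go(m=3)
      go(m=2)
        go(m=1)
        -> return 1
        go(m=0)
        -> return 0
      -> return 1
      go(m=1)
      -> return 1
    -> return 2
    go(m=2) -> return 1  (same call as traced above)
  -> return 3
  go(m=3) -> return 2  (same call as traced above)
-> return 5

calls is incremented once per call, so count the calls in each subtree. Let C(m) = number of calls made by go(m).
C(0) = C(1) = 1 (base case, no recursion); C(m) = 1 + C(m - 1) + C(m - 2) otherwise.
C(2) = 1 + C(1) + C(0) = 1 + 1 + 1 = 3
C(3) = 1 + C(2) + C(1) = 1 + 3 + 1 = 5
C(4) = 1 + C(3) + C(2) = 1 + 5 + 3 = 9
C(5) = 1 + C(4) + C(3) = 1 + 9 + 5 = 15
calls = C(5) = 15

Final answer: 15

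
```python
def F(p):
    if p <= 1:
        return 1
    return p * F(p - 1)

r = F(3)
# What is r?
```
Call trace:
F(p=3)
  F(p=2)
    F(p=1)
    -> return 1
  -> return 2
-> return 6

Final answer: 6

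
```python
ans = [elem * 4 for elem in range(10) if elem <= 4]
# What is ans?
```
Trace:
  elem=0
  elem=1
  elem=2
  elem=3
  elem=4
  elem=5
  elem=6
  elem=7
  elem=8
  elem=9
  ans=[0, 4, 8, 12, 16]

Final answer: [0, 4, 8, 12, 16]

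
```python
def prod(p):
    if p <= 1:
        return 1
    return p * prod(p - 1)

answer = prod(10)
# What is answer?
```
Call trace:
prod(p=10)
  prod(p=9)
    prod(p=8)
      prod(p=7)
        prod(p=6)
          prod(p=5)
            prod(p=4)
              prod(p=3)
                prod(p=2)
                  prod(p=1)
                  -> return 1
                -> return 2
              -> return 6
            -> return 24
          -> return 120
        -> return 720
      -> return 5040
    -> return 40320
  -> return 362880
-> return 3628800

Final answer: 3628800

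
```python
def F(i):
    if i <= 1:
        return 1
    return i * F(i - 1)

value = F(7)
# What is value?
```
Call trace:
F(i=7)
  F(i=6)
    F(i=5)
      F(i=4)
        F(i=3)
          F(i=2)
            F(i=1)
            -> return 1
          -> return 2
        -> return 6
      -> return 24
    -> return 120
  -> return 720
-> return 5040

Final answer: 5040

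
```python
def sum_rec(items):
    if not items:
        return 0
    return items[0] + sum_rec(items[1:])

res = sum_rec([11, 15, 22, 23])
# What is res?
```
Call trace:
sum_rec(items=[11, 15, 22, 23])
  sum_rec(items=[15, 22, 23])
    sum_rec(items=[22, 23])
      sum_rec(items=[23])
        sum_rec(items=[])
        -> return 0
      -> return 23
    -> return 45
  -> return 60
-> return 71

Final answer: 71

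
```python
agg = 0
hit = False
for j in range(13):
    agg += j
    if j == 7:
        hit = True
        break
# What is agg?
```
Trace:
  agg=0
  agg=0, hit=False
  agg=0, hit=False, j=0
  agg=1, hit=False, j=1
  agg=3, hit=False, j=2
  agg=6, hit=False, j=3
  agg=10, hit=False, j=4
  agg=15, hit=False, j=5
  agg=21, hit=False, j=6
  agg=28, hit=True, j=7

Final answer: 28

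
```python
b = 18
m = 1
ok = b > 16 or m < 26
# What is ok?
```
Trace:
  b=18
  b=18, m=1
  b=18, m=1, ok=True

Final answer: True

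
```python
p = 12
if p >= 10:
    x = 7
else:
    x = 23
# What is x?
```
Trace:
  p=12
  p=12, x=7

Final answer: 7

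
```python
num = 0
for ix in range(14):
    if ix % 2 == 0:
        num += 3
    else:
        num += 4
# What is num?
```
Trace:
  num=0
  num=3, ix=0
  num=7, ix=1
  num=10, ix=2
  num=14, ix=3
  num=17, ix=4
  num=21, ix=5
  num=24, ix=6
  num=28, ix=7
  num=31, ix=8
  num=35, ix=9
  num=38, ix=10
  num=42, ix=11
  num=45, ix=12
  num=49, ix=13

Final answer: 49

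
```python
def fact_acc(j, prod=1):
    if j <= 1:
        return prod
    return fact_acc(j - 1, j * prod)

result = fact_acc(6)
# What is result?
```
Call trace:
fact_acc(j=6, prod=1)
  fact_acc(j=5, prod=6)
    fact_acc(j=4, prod=30)
      fact_acc(j=3, prod=120)
        fact_acc(j=2, prod=360)
          fact_acc(j=1, prod=720)
          -> return 720
        -> return 720
      -> return 720
    -> return 720
  -> return 720
-> return 720

Final answer: 720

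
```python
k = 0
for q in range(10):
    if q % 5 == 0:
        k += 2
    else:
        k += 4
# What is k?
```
Trace:
  k=0
  k=2, q=0
  k=6, q=1
  k=10, q=2
  k=14, q=3
  k=18, q=4
  k=20, q=5
  k=24, q=6
  k=28, q=7
  k=32, q=8
  k=36, q=9

Final answer: 36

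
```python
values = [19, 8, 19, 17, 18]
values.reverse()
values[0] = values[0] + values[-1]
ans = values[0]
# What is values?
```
Trace:
  values=[19, 8, 19, 17, 18]
  values=[18, 17, 19, 8, 19]
  values=[37, 17, 19, 8, 19]
  values=[37, 17, 19, 8, 19], ans=37

Final answer: [37, 17, 19, 8, 19]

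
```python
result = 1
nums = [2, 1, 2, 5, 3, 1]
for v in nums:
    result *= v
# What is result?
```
Trace:
  result=1
  result=2, v=2
  result=2, v=1
  result=4, v=2
  result=20, v=5
  result=60, v=3
  result=60, v=1

Final answer: 60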